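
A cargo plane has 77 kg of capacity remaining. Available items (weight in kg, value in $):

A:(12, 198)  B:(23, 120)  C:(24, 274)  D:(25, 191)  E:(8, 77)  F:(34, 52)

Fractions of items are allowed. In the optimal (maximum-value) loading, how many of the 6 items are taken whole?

Greedy by value/weight ratio, highest first.
Order: A (198/12=16.50) > C (274/24=11.42) > E (77/8=9.62) > D (191/25=7.64) > B (120/23=5.22) > F (52/34=1.53)
Fill: take A (12 @ 198) → take C (24 @ 274) → take E (8 @ 77) → take D (25 @ 191) → take 8/23 of B → 41.74; 77/77 used.
4 item(s) taken whole; one partial (take 8/23 of B).

4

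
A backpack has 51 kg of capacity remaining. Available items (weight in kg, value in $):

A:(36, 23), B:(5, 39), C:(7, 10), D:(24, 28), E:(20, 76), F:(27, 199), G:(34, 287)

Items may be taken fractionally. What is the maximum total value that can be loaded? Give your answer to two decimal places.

414.44

Sort by value per unit weight and fill in that order.
Order: G (287/34=8.44) > B (39/5=7.80) > F (199/27=7.37) > E (76/20=3.80) > C (10/7=1.43) > D (28/24=1.17) > A (23/36=0.64)
Fill: take G (34 @ 287) → take B (5 @ 39) → take 12/27 of F → 88.44; 51/51 used.
Total value = 414.44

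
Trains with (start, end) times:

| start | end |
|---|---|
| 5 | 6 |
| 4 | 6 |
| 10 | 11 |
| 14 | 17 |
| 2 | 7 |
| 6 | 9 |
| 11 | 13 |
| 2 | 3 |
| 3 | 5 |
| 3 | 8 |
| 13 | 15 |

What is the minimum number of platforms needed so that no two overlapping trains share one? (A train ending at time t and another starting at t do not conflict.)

starts: [2, 2, 3, 3, 4, 5, 6, 10, 11, 13, 14]
ends:   [3, 5, 6, 6, 7, 8, 9, 11, 13, 15, 17]
s2→1 s2→2 e3→1 s3→2 s3→3 s4→4  — peak 4.

4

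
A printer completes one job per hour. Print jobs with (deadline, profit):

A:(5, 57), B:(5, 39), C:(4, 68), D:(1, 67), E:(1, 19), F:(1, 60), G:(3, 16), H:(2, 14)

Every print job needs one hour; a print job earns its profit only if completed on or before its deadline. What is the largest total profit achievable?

247

Take jobs in profit order; each goes to the latest open slot no later than its deadline.
Profit order: C=68 D=67 F=60 A=57 B=39 E=19 G=16 H=14
Assign: C→slot 4, D→slot 1, F skipped, A→slot 5, B→slot 3, E skipped, G→slot 2, H skipped.
Slots: [1:D] [2:G] [3:B] [4:C] [5:A]
Profit = 67 + 16 + 39 + 68 + 57 = 247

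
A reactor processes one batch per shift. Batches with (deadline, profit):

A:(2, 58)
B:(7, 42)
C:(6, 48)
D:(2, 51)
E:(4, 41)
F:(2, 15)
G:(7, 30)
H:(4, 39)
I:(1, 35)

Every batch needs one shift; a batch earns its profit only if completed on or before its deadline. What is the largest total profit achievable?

309

Profit order: A=58 D=51 C=48 B=42 E=41 H=39 I=35 G=30 F=15
Assign: A→slot 2, D→slot 1, C→slot 6, B→slot 7, E→slot 4, H→slot 3, I skipped, G→slot 5, F skipped.
Slots: [1:D] [2:A] [3:H] [4:E] [5:G] [6:C] [7:B]
Profit = 51 + 58 + 39 + 41 + 30 + 48 + 42 = 309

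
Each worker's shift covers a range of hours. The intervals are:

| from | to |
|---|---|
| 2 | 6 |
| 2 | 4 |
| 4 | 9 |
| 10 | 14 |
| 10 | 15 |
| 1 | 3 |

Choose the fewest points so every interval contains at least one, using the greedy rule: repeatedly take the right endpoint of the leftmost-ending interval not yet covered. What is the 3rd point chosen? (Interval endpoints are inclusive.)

14

By right end: [1,3]  [2,4]  [2,6]  [4,9]  [10,14]  [10,15]
[1,3] uncovered → point at 3; [4,9] uncovered → point at 9; [10,14] uncovered → point at 14.
Points: 3, 9, 14 (3 total).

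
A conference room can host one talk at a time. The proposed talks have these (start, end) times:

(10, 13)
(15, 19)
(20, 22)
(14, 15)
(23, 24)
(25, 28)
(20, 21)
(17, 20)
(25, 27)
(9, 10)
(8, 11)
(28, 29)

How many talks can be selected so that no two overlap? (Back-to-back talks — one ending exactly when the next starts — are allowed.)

8

Order by finish time; keep every interval that doesn't clash with the previous kept one.
By end time: (9,10), (8,11), (10,13), (14,15), (15,19), (17,20), (20,21), (20,22), (23,24), (25,27), (25,28), (28,29).
Pick (9,10); next start ≥ 10 → (10,13); next start ≥ 13 → (14,15); next start ≥ 15 → (15,19); next start ≥ 19 → (20,21); next start ≥ 21 → (23,24); next start ≥ 24 → (25,27); next start ≥ 27 → (28,29).
Selected 8 talks.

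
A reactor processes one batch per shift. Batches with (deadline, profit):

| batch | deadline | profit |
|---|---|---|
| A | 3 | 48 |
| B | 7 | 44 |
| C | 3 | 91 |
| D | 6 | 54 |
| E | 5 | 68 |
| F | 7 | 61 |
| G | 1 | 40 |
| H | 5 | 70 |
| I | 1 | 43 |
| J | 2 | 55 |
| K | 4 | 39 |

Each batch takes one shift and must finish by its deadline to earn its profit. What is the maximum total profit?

447

Profit order: C=91 H=70 E=68 F=61 J=55 D=54 A=48 B=44 I=43 G=40 K=39
Assign: C→slot 3, H→slot 5, E→slot 4, F→slot 7, J→slot 2, D→slot 6, A→slot 1, B skipped, I skipped, G skipped, K skipped.
Slots: [1:A] [2:J] [3:C] [4:E] [5:H] [6:D] [7:F]
Profit = 48 + 55 + 91 + 68 + 70 + 54 + 61 = 447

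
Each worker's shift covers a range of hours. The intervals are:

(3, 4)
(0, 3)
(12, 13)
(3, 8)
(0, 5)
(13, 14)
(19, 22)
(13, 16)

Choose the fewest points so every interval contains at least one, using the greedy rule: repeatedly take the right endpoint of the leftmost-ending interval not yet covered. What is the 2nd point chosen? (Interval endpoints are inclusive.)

Process intervals by earliest right end; each time one isn't hit yet, stab at its right endpoint.
Sorted: [0,3] [3,4] [0,5] [3,8] [12,13] [13,14] [13,16] [19,22]
{[0,3],[3,4],[0,5],[3,8]} hit by 3; {[12,13],[13,14],[13,16]} hit by 13; {[19,22]} hit by 22.
Points: 3, 13, 22 (3 total).

13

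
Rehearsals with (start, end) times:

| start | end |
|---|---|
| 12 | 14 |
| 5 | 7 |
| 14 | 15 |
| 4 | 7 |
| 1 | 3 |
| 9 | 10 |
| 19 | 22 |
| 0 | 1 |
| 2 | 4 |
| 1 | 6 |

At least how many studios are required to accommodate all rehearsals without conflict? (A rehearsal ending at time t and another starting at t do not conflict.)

3

Count concurrent intervals with a sweep; the peak is the room count.
Events (time:±→running): 0:+→1 1:-→0 1:+→1 1:+→2 2:+→3 … peak 3.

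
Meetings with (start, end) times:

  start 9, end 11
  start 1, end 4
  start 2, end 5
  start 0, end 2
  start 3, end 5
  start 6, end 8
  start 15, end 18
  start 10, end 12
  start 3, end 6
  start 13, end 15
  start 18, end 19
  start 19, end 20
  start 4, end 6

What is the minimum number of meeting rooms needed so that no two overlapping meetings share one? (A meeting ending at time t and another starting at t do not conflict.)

4

starts: [0, 1, 2, 3, 3, 4, 6, 9, 10, 13, 15, 18, 19]
ends:   [2, 4, 5, 5, 6, 6, 8, 11, 12, 15, 18, 19, 20]
s0→1 s1→2 e2→1 s2→2 s3→3 s3→4  — peak 4.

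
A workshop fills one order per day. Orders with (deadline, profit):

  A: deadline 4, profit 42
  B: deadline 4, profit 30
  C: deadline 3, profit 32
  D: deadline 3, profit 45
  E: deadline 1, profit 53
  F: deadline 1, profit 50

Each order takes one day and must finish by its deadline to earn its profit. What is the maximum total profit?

Sort by profit descending; place each in the latest free slot ≤ its deadline.
Profit order: E=53 F=50 D=45 A=42 C=32 B=30
Assign: E→slot 1, F skipped, D→slot 3, A→slot 4, C→slot 2, B skipped.
Slots: [1:E] [2:C] [3:D] [4:A]
Profit = 53 + 32 + 45 + 42 = 172

172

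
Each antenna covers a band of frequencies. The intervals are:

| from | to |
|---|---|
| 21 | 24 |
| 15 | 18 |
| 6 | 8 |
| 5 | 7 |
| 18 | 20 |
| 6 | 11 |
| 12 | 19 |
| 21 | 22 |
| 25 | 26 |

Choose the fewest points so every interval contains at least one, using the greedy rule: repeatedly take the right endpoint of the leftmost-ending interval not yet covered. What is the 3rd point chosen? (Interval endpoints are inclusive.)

22

Sorted: [5,7] [6,8] [6,11] [15,18] [12,19] [18,20] [21,22] [21,24] [25,26]
{[5,7],[6,8],[6,11]} hit by 7; {[15,18],[12,19],[18,20]} hit by 18; {[21,22],[21,24]} hit by 22; {[25,26]} hit by 26.
Points: 7, 18, 22, 26 (4 total).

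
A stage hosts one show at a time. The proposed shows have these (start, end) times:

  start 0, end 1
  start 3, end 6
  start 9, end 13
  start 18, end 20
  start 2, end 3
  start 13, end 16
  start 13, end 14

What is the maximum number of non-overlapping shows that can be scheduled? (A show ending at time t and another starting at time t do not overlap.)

Sorted by end: (0,1)  (2,3)  (3,6)  (9,13)  (13,14)  (13,16)  (18,20)
take (0,1); take (2,3); take (3,6); take (9,13); take (13,14); skip (13,16); take (18,20).
Selected 6 shows.

6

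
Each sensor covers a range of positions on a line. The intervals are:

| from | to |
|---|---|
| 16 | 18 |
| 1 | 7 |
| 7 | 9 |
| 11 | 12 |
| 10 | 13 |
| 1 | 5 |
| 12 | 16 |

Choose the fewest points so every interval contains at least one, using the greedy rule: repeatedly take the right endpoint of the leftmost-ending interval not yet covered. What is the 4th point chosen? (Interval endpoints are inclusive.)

18

Sorted: [1,5] [1,7] [7,9] [11,12] [10,13] [12,16] [16,18]
{[1,5],[1,7]} hit by 5; {[7,9]} hit by 9; {[11,12],[10,13],[12,16]} hit by 12; {[16,18]} hit by 18.
Points: 5, 9, 12, 18 (4 total).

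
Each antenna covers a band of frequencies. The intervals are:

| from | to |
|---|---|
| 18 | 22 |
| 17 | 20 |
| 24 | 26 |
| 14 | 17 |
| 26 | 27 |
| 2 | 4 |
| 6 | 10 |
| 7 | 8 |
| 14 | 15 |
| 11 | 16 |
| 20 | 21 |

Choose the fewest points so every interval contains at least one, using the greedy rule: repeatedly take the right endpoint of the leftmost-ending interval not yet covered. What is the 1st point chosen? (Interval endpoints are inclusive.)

4

Process intervals by earliest right end; each time one isn't hit yet, stab at its right endpoint.
By right end: [2,4]  [7,8]  [6,10]  [14,15]  [11,16]  [14,17]  [17,20]  [20,21]  [18,22]  [24,26]  [26,27]
[2,4] uncovered → point at 4; [7,8] uncovered → point at 8; [14,15] uncovered → point at 15; [17,20] uncovered → point at 20; [24,26] uncovered → point at 26.
Points: 4, 8, 15, 20, 26 (5 total).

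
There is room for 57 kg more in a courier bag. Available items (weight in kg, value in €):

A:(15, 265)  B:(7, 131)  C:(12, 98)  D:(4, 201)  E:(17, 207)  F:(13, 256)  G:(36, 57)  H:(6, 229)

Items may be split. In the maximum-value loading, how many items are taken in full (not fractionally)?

5

Sort by value per unit weight and fill in that order.
Ratios (sorted): D 50.25, H 38.17, F 19.69, B 18.71, A 17.67, E 12.18, C 8.17, G 1.58
take D (4 @ 201); take H (6 @ 229); take F (13 @ 256); take B (7 @ 131); take A (15 @ 265); take 12/17 of E → 146.12. Capacity used 57/57.
5 item(s) taken whole; one partial (take 12/17 of E).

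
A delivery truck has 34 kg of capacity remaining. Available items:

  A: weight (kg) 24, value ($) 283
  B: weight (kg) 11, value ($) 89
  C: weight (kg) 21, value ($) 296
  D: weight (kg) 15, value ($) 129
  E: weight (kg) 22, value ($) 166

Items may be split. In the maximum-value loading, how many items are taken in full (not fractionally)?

1

Greedy by value/weight ratio, highest first.
Order: C (296/21=14.10) > A (283/24=11.79) > D (129/15=8.60) > B (89/11=8.09) > E (166/22=7.55)
Fill: take C (21 @ 296) → take 13/24 of A → 153.29; 34/34 used.
1 item(s) taken whole; one partial (take 13/24 of A).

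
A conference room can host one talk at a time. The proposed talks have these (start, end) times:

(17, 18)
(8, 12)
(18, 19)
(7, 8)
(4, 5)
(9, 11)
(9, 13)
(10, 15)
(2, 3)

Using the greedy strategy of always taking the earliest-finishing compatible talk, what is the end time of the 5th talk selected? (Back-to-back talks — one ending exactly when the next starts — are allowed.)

18

Sort by end time and greedily take each interval whose start is ≥ the last chosen end.
Sorted by end: (2,3)  (4,5)  (7,8)  (9,11)  (8,12)  (9,13)  (10,15)  (17,18)  (18,19)
take (2,3); take (4,5); take (7,8); take (9,11); skip (9,13); take (17,18); take (18,19).
Selected: (2,3) (4,5) (7,8) (9,11) (17,18) (18,19)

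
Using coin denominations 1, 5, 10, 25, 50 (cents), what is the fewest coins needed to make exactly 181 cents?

Use the largest denomination that fits, subtract, and repeat.
181 = 3×50 + 1×25 + 1×5 + 1×1
Total coins = 3 + 1 + 1 + 1 = 6

6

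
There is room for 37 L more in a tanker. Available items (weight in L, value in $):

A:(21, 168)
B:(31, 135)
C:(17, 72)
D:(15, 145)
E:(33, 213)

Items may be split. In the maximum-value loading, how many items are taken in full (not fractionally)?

2

Sort by value per unit weight and fill in that order.
Ratios (sorted): D 9.67, A 8.00, E 6.45, B 4.35, C 4.24
take D (15 @ 145); take A (21 @ 168); take 1/33 of E → 6.45. Capacity used 37/37.
2 item(s) taken whole; one partial (take 1/33 of E).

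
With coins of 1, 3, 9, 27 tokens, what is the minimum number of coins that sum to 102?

6

Use the largest denomination that fits, subtract, and repeat.
102 − 3×27→21 − 2×9→3 − 1×3→0
Total coins = 3 + 2 + 1 = 6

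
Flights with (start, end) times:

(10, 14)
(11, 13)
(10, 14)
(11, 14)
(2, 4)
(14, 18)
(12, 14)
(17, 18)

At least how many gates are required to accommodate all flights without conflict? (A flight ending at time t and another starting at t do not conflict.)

The answer is the maximum number of intervals overlapping at any instant.
Events (time:±→running): 2:+→1 4:-→0 10:+→1 10:+→2 11:+→3 11:+→4 12:+→5 … peak 5.

5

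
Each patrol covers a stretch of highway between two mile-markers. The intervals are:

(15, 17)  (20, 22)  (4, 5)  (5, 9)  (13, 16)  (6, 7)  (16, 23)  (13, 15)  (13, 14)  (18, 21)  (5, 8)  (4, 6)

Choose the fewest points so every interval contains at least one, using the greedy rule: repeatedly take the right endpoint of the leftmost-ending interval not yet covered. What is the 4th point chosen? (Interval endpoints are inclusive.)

17

Sorted: [4,5] [4,6] [6,7] [5,8] [5,9] [13,14] [13,15] [13,16] [15,17] [18,21] [20,22] [16,23]
{[4,5],[4,6]} hit by 5; {[6,7],[5,8],[5,9]} hit by 7; {[13,14],[13,15],[13,16]} hit by 14; {[15,17]} hit by 17; {[18,21],[20,22],[16,23]} hit by 21.
Points: 5, 7, 14, 17, 21 (5 total).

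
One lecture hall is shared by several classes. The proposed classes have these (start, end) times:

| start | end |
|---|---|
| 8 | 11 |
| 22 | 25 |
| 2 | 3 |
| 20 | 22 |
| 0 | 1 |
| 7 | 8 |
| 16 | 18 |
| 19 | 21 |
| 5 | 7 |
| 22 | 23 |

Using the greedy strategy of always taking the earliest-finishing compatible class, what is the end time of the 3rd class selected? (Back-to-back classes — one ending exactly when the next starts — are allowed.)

By end time: (0,1), (2,3), (5,7), (7,8), (8,11), (16,18), (19,21), (20,22), (22,23), (22,25).
Pick (0,1); next start ≥ 1 → (2,3); next start ≥ 3 → (5,7); next start ≥ 7 → (7,8); next start ≥ 8 → (8,11); next start ≥ 11 → (16,18); next start ≥ 18 → (19,21); next start ≥ 21 → (22,23).
Selected: (0,1) (2,3) (5,7) (7,8) (8,11) (16,18) (19,21) (22,23)

7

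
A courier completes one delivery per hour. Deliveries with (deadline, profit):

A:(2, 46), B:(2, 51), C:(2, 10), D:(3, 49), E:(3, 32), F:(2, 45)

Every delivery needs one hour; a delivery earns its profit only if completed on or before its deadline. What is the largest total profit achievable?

146

Take jobs in profit order; each goes to the latest open slot no later than its deadline.
Profit order: B=51 D=49 A=46 F=45 E=32 C=10
Assign: B→slot 2, D→slot 3, A→slot 1, F skipped, E skipped, C skipped.
Slots: [1:A] [2:B] [3:D]
Profit = 46 + 51 + 49 = 146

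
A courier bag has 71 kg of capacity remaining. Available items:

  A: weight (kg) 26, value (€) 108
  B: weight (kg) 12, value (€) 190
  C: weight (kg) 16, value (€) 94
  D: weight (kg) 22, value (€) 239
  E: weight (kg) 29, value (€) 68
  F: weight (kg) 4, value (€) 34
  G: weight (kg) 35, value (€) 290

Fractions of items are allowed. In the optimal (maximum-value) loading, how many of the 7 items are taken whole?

Greedy by value/weight ratio, highest first.
Ratios (sorted): B 15.83, D 10.86, F 8.50, G 8.29, C 5.88, A 4.15, E 2.34
take B (12 @ 190); take D (22 @ 239); take F (4 @ 34); take 33/35 of G → 273.43. Capacity used 71/71.
3 item(s) taken whole; one partial (take 33/35 of G).

3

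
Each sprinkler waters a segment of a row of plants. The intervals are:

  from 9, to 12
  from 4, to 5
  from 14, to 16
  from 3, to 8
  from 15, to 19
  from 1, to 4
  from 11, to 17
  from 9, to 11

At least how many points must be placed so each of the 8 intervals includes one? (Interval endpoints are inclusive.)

Process intervals by earliest right end; each time one isn't hit yet, stab at its right endpoint.
Sorted: [1,4] [4,5] [3,8] [9,11] [9,12] [14,16] [11,17] [15,19]
{[1,4],[4,5],[3,8]} hit by 4; {[9,11],[9,12]} hit by 11; {[14,16],[11,17],[15,19]} hit by 16.
Points: 4, 11, 16 (3 total).

3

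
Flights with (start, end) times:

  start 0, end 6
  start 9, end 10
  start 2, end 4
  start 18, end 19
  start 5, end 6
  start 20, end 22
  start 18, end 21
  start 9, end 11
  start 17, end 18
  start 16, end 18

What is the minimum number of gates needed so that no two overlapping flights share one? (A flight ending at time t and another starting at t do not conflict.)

2

Count concurrent intervals with a sweep; the peak is the room count.
starts: [0, 2, 5, 9, 9, 16, 17, 18, 18, 20]
ends:   [4, 6, 6, 10, 11, 18, 18, 19, 21, 22]
s0→1 s2→2  — peak 2.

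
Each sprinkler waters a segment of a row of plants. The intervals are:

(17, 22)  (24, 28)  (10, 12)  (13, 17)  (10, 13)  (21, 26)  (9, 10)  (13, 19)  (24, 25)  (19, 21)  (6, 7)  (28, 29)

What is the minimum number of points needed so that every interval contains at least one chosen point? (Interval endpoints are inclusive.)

6

Process intervals by earliest right end; each time one isn't hit yet, stab at its right endpoint.
By right end: [6,7]  [9,10]  [10,12]  [10,13]  [13,17]  [13,19]  [19,21]  [17,22]  [24,25]  [21,26]  [24,28]  [28,29]
[6,7] uncovered → point at 7; [9,10] uncovered → point at 10; [13,17] uncovered → point at 17; [19,21] uncovered → point at 21; [24,25] uncovered → point at 25; [28,29] uncovered → point at 29.
Points: 7, 10, 17, 21, 25, 29 (6 total).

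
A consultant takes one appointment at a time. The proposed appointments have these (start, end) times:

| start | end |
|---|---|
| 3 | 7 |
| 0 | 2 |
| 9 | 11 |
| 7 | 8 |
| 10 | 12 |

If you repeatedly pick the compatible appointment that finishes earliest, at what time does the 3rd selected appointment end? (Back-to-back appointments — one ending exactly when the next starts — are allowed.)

Sorted by end: (0,2)  (3,7)  (7,8)  (9,11)  (10,12)
take (0,2); take (3,7); take (7,8); take (9,11); skip (10,12).
Selected: (0,2) (3,7) (7,8) (9,11)

8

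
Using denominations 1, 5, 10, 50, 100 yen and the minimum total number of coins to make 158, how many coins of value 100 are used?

1

158 − 1×100→58 − 1×50→8 − 1×5→3 − 3×1→0
Count of 100: 1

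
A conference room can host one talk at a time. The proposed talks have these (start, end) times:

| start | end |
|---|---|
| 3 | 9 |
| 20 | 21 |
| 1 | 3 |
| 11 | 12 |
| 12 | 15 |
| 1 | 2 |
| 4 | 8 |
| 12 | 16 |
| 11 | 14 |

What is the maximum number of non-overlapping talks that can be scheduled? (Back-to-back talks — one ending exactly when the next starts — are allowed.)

Sorted by end: (1,2)  (1,3)  (4,8)  (3,9)  (11,12)  (11,14)  (12,15)  (12,16)  (20,21)
take (1,2); skip (1,3); take (4,8); take (11,12); take (12,15); take (20,21).
Selected 5 talks.

5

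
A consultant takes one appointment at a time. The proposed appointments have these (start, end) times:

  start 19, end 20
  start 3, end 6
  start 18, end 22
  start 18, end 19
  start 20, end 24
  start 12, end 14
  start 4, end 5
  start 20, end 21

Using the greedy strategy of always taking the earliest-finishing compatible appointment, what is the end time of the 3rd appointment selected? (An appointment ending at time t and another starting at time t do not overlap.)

19

By end time: (4,5), (3,6), (12,14), (18,19), (19,20), (20,21), (18,22), (20,24).
Pick (4,5); next start ≥ 5 → (12,14); next start ≥ 14 → (18,19); next start ≥ 19 → (19,20); next start ≥ 20 → (20,21).
Selected: (4,5) (12,14) (18,19) (19,20) (20,21)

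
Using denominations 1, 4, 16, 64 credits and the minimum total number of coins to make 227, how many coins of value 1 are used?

Use the largest denomination that fits, subtract, and repeat.
227 − 3×64→35 − 2×16→3 − 3×1→0
Count of 1: 3

3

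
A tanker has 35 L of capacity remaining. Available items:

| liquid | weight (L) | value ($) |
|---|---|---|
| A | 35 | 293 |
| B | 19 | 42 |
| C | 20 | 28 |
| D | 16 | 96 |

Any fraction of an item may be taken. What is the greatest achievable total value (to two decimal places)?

Sort by value per unit weight and fill in that order.
Ratios (sorted): A 8.37, D 6.00, B 2.21, C 1.40
take A (35 @ 293). Capacity used 35/35.
Total value = 293.00

293.00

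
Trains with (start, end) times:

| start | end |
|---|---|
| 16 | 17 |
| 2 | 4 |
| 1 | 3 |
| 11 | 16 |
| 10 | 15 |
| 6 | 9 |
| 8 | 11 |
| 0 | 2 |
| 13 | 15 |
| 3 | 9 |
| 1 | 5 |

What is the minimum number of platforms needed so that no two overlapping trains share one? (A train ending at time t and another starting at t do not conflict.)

The answer is the maximum number of intervals overlapping at any instant.
starts: [0, 1, 1, 2, 3, 6, 8, 10, 11, 13, 16]
ends:   [2, 3, 4, 5, 9, 9, 11, 15, 15, 16, 17]
s0→1 s1→2 s1→3  — peak 3.

3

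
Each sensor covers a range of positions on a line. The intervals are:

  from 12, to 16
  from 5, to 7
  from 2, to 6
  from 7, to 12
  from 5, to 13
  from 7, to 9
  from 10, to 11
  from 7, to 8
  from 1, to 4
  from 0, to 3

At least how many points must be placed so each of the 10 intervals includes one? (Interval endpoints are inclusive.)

Sort by right endpoint; whenever an interval is uncovered, place a point at its right end.
By right end: [0,3]  [1,4]  [2,6]  [5,7]  [7,8]  [7,9]  [10,11]  [7,12]  [5,13]  [12,16]
[0,3] uncovered → point at 3; [5,7] uncovered → point at 7; [10,11] uncovered → point at 11; [12,16] uncovered → point at 16.
Points: 3, 7, 11, 16 (4 total).

4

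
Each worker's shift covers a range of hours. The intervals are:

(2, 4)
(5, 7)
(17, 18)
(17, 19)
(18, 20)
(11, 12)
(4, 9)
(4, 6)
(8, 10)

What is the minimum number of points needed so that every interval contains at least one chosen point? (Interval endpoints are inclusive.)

By right end: [2,4]  [4,6]  [5,7]  [4,9]  [8,10]  [11,12]  [17,18]  [17,19]  [18,20]
[2,4] uncovered → point at 4; [5,7] uncovered → point at 7; [8,10] uncovered → point at 10; [11,12] uncovered → point at 12; [17,18] uncovered → point at 18.
Points: 4, 7, 10, 12, 18 (5 total).

5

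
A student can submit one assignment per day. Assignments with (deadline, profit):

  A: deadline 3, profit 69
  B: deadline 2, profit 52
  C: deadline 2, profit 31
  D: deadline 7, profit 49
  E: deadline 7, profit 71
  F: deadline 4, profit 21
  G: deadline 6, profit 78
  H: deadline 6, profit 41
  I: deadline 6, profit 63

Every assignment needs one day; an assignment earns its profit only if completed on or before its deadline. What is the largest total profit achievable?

Profit order: G=78 E=71 A=69 I=63 B=52 D=49 H=41 C=31 F=21
Assign: G→slot 6, E→slot 7, A→slot 3, I→slot 5, B→slot 2, D→slot 4, H→slot 1, C skipped, F skipped.
Slots: [1:H] [2:B] [3:A] [4:D] [5:I] [6:G] [7:E]
Profit = 41 + 52 + 69 + 49 + 63 + 78 + 71 = 423

423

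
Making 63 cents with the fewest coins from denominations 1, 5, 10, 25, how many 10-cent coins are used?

63 − 2×25→13 − 1×10→3 − 3×1→0
Count of 10: 1

1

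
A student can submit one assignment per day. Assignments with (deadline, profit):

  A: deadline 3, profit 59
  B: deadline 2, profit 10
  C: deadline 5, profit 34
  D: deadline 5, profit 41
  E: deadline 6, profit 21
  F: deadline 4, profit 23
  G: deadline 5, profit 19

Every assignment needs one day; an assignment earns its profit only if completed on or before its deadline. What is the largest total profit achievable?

Profit order: A=59 D=41 C=34 F=23 E=21 G=19 B=10
Assign: A→slot 3, D→slot 5, C→slot 4, F→slot 2, E→slot 6, G→slot 1, B skipped.
Slots: [1:G] [2:F] [3:A] [4:C] [5:D] [6:E]
Profit = 19 + 23 + 59 + 34 + 41 + 21 = 197

197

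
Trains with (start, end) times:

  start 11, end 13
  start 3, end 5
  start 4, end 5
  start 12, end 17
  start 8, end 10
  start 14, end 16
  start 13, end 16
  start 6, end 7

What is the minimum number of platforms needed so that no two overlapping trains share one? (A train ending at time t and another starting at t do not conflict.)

The answer is the maximum number of intervals overlapping at any instant.
Events (time:±→running): 3:+→1 4:+→2 5:-→1 5:-→0 6:+→1 7:-→0 8:+→1 10:-→0 11:+→1 12:+→2 13:-→1 13:+→2 14:+→3 … peak 3.

3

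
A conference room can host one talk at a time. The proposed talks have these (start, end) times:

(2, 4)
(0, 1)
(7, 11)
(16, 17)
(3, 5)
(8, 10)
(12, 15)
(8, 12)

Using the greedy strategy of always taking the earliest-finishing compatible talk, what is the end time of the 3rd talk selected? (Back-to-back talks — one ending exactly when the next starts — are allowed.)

10

Order by finish time; keep every interval that doesn't clash with the previous kept one.
Sorted by end: (0,1)  (2,4)  (3,5)  (8,10)  (7,11)  (8,12)  (12,15)  (16,17)
take (0,1); take (2,4); take (8,10); take (12,15); take (16,17).
Selected: (0,1) (2,4) (8,10) (12,15) (16,17)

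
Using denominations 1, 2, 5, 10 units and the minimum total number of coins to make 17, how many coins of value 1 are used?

0

17 = 1×10 + 1×5 + 1×2
Count of 1: 0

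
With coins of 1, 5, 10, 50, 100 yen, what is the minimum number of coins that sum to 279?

Greedy: take as many of the largest coin as possible, then repeat with the remainder.
279 = 2×100 + 1×50 + 2×10 + 1×5 + 4×1
Total coins = 2 + 1 + 2 + 1 + 4 = 10

10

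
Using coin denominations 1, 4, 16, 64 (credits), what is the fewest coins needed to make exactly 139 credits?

Use the largest denomination that fits, subtract, and repeat.
139 − 2×64→11 − 2×4→3 − 3×1→0
Total coins = 2 + 2 + 3 = 7

7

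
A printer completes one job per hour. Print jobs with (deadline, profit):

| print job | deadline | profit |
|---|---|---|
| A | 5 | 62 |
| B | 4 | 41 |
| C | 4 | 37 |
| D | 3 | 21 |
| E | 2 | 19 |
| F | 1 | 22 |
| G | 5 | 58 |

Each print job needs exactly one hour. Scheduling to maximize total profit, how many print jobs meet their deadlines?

5

Sort by profit descending; place each in the latest free slot ≤ its deadline.
By profit: A(d5,62), G(d5,58), B(d4,41), C(d4,37), F(d1,22), D(d3,21), E(d2,19)
A→slot 5; G→slot 4; B→slot 3; C→slot 2; F→slot 1; D skipped; E skipped.
5 of 7 scheduled.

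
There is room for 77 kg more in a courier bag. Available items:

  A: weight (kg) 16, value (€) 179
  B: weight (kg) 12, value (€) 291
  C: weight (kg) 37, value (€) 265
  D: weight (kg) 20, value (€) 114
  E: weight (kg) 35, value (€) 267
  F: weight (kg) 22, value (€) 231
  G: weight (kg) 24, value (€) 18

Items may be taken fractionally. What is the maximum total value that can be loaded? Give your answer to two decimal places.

906.97

Greedy by value/weight ratio, highest first.
Order: B (291/12=24.25) > A (179/16=11.19) > F (231/22=10.50) > E (267/35=7.63) > C (265/37=7.16) > D (114/20=5.70) > G (18/24=0.75)
Fill: take B (12 @ 291) → take A (16 @ 179) → take F (22 @ 231) → take 27/35 of E → 205.97; 77/77 used.
Total value = 906.97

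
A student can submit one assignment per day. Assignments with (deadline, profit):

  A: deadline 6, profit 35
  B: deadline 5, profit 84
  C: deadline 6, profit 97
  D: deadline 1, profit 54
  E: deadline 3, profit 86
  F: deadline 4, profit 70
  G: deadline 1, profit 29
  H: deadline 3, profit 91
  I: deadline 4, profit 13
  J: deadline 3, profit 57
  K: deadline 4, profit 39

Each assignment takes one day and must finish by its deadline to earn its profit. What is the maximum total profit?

485

Profit order: C=97 H=91 E=86 B=84 F=70 J=57 D=54 K=39 A=35 G=29 I=13
Assign: C→slot 6, H→slot 3, E→slot 2, B→slot 5, F→slot 4, J→slot 1, D skipped, K skipped, A skipped, G skipped, I skipped.
Slots: [1:J] [2:E] [3:H] [4:F] [5:B] [6:C]
Profit = 57 + 86 + 91 + 70 + 84 + 97 = 485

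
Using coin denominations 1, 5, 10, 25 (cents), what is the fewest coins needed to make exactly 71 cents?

5

Greedy: take as many of the largest coin as possible, then repeat with the remainder.
71 = 2×25 + 2×10 + 1×1
Total coins = 2 + 2 + 1 = 5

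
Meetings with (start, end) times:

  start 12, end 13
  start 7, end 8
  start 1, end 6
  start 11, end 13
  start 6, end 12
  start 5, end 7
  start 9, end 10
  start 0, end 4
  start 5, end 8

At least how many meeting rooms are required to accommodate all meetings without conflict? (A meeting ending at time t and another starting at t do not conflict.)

Events (time:±→running): 0:+→1 1:+→2 4:-→1 5:+→2 5:+→3 … peak 3.

3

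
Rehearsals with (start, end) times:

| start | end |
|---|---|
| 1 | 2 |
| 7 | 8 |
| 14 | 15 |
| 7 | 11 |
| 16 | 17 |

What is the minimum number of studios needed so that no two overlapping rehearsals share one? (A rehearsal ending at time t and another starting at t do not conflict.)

starts: [1, 7, 7, 14, 16]
ends:   [2, 8, 11, 15, 17]
s1→1 e2→0 s7→1 s7→2  — peak 2.

2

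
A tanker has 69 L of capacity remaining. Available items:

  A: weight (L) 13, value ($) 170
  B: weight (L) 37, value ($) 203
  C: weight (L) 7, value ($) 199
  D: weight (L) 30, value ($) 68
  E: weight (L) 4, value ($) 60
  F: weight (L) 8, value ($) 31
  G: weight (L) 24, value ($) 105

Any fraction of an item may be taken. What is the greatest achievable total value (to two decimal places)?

667.00

Sort by value per unit weight and fill in that order.
Order: C (199/7=28.43) > E (60/4=15.00) > A (170/13=13.08) > B (203/37=5.49) > G (105/24=4.38) > F (31/8=3.88) > D (68/30=2.27)
Fill: take C (7 @ 199) → take E (4 @ 60) → take A (13 @ 170) → take B (37 @ 203) → take 8/24 of G → 35.00; 69/69 used.
Total value = 667.00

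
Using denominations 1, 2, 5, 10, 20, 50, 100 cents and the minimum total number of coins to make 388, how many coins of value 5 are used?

Greedy: take as many of the largest coin as possible, then repeat with the remainder.
388 − 3×100→88 − 1×50→38 − 1×20→18 − 1×10→8 − 1×5→3 − 1×2→1 − 1×1→0
Count of 5: 1

1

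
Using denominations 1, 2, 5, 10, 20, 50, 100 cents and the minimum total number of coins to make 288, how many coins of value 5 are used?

288 = 2×100 + 1×50 + 1×20 + 1×10 + 1×5 + 1×2 + 1×1
Count of 5: 1

1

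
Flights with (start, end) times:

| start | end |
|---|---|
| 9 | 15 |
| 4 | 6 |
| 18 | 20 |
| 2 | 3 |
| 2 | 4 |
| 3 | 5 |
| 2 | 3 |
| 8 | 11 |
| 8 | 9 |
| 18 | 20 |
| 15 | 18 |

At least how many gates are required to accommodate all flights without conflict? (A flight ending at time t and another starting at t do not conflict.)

3

Events (time:±→running): 2:+→1 2:+→2 2:+→3 … peak 3.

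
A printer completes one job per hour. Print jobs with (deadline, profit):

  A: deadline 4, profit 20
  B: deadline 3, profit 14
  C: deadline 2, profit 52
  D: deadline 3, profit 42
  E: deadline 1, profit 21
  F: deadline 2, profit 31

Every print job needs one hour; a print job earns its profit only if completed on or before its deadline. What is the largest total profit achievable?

Profit order: C=52 D=42 F=31 E=21 A=20 B=14
Assign: C→slot 2, D→slot 3, F→slot 1, E skipped, A→slot 4, B skipped.
Slots: [1:F] [2:C] [3:D] [4:A]
Profit = 31 + 52 + 42 + 20 = 145

145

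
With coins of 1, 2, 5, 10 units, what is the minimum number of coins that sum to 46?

6

Use the largest denomination that fits, subtract, and repeat.
46 − 4×10→6 − 1×5→1 − 1×1→0
Total coins = 4 + 1 + 1 = 6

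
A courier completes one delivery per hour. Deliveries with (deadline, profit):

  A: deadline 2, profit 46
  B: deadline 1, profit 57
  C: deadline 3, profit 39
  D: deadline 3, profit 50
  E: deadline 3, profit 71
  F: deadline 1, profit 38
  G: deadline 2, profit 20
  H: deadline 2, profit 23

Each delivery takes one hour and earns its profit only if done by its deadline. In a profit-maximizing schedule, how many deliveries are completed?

3

Sort by profit descending; place each in the latest free slot ≤ its deadline.
Profit order: E=71 B=57 D=50 A=46 C=39 F=38 H=23 G=20
Assign: E→slot 3, B→slot 1, D→slot 2, A skipped, C skipped, F skipped, H skipped, G skipped.
Slots: [1:B] [2:D] [3:E]
3 of 8 scheduled.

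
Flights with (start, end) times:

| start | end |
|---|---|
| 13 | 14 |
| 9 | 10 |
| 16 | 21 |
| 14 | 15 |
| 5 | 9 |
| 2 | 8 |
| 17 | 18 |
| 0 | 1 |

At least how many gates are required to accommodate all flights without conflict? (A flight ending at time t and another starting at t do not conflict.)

2

starts: [0, 2, 5, 9, 13, 14, 16, 17]
ends:   [1, 8, 9, 10, 14, 15, 18, 21]
s0→1 e1→0 s2→1 s5→2  — peak 2.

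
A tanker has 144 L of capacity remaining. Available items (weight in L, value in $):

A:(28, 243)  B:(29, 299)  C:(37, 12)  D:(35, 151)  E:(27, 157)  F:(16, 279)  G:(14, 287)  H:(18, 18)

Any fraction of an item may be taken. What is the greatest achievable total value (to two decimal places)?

1394.43

Greedy by value/weight ratio, highest first.
Order: G (287/14=20.50) > F (279/16=17.44) > B (299/29=10.31) > A (243/28=8.68) > E (157/27=5.81) > D (151/35=4.31) > H (18/18=1.00) > C (12/37=0.32)
Fill: take G (14 @ 287) → take F (16 @ 279) → take B (29 @ 299) → take A (28 @ 243) → take E (27 @ 157) → take 30/35 of D → 129.43; 144/144 used.
Total value = 1394.43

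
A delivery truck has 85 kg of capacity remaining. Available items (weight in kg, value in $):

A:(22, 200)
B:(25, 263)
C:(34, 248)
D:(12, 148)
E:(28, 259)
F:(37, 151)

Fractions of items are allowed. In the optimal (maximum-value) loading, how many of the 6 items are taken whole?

Sort by value per unit weight and fill in that order.
Ratios (sorted): D 12.33, B 10.52, E 9.25, A 9.09, C 7.29, F 4.08
take D (12 @ 148); take B (25 @ 263); take E (28 @ 259); take 20/22 of A → 181.82. Capacity used 85/85.
3 item(s) taken whole; one partial (take 20/22 of A).

3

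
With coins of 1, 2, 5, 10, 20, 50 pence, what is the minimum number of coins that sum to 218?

8

218 = 4×50 + 1×10 + 1×5 + 1×2 + 1×1
Total coins = 4 + 1 + 1 + 1 + 1 = 8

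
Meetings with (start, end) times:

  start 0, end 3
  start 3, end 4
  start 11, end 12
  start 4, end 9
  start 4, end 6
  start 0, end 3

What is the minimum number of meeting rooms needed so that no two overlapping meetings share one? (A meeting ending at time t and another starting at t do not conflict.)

2

starts: [0, 0, 3, 4, 4, 11]
ends:   [3, 3, 4, 6, 9, 12]
s0→1 s0→2  — peak 2.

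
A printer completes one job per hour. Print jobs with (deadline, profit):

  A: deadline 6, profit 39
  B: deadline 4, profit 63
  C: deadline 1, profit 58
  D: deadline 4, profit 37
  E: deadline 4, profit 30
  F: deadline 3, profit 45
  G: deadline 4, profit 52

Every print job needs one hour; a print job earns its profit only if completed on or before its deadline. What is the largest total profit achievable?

257

Profit order: B=63 C=58 G=52 F=45 A=39 D=37 E=30
Assign: B→slot 4, C→slot 1, G→slot 3, F→slot 2, A→slot 6, D skipped, E skipped.
Slots: [1:C] [2:F] [3:G] [4:B] [6:A]
Profit = 58 + 45 + 52 + 63 + 39 = 257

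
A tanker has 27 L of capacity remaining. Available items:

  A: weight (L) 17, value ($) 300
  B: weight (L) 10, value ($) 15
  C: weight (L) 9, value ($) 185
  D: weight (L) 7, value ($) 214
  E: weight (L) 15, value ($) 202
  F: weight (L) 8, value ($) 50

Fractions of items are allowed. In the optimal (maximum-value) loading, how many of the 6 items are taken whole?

2

Sort by value per unit weight and fill in that order.
Ratios (sorted): D 30.57, C 20.56, A 17.65, E 13.47, F 6.25, B 1.50
take D (7 @ 214); take C (9 @ 185); take 11/17 of A → 194.12. Capacity used 27/27.
2 item(s) taken whole; one partial (take 11/17 of A).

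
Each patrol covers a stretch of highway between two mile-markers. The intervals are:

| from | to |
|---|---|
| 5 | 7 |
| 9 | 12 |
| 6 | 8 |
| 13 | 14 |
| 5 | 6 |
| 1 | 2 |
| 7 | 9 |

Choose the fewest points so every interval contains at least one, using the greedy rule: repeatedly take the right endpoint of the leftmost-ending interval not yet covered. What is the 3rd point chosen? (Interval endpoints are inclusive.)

9

Process intervals by earliest right end; each time one isn't hit yet, stab at its right endpoint.
By right end: [1,2]  [5,6]  [5,7]  [6,8]  [7,9]  [9,12]  [13,14]
[1,2] uncovered → point at 2; [5,6] uncovered → point at 6; [7,9] uncovered → point at 9; [13,14] uncovered → point at 14.
Points: 2, 6, 9, 14 (4 total).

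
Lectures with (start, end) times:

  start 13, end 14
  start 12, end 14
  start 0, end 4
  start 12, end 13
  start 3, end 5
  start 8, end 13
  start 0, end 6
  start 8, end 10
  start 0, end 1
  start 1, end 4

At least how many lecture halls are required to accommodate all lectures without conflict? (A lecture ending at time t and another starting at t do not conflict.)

4

starts: [0, 0, 0, 1, 3, 8, 8, 12, 12, 13]
ends:   [1, 4, 4, 5, 6, 10, 13, 13, 14, 14]
s0→1 s0→2 s0→3 e1→2 s1→3 s3→4  — peak 4.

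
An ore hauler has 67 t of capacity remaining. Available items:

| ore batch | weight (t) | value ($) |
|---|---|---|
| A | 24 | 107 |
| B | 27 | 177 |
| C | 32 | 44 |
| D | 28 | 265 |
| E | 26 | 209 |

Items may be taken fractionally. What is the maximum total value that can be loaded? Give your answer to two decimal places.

559.22

Greedy by value/weight ratio, highest first.
Ratios (sorted): D 9.46, E 8.04, B 6.56, A 4.46, C 1.38
take D (28 @ 265); take E (26 @ 209); take 13/27 of B → 85.22. Capacity used 67/67.
Total value = 559.22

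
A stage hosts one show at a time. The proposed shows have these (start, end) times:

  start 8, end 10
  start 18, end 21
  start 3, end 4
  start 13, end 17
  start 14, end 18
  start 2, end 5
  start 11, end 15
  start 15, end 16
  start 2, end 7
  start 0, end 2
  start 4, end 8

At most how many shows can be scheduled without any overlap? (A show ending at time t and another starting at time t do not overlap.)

7

Sorted by end: (0,2)  (3,4)  (2,5)  (2,7)  (4,8)  (8,10)  (11,15)  (15,16)  (13,17)  (14,18)  (18,21)
take (0,2); take (3,4); take (4,8); take (8,10); take (11,15); take (15,16); skip (13,17); skip (14,18); take (18,21).
Selected 7 shows.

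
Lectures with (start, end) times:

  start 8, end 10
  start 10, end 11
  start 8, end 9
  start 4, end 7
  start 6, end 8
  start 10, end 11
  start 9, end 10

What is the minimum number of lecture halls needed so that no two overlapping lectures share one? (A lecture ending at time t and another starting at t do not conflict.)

2

starts: [4, 6, 8, 8, 9, 10, 10]
ends:   [7, 8, 9, 10, 10, 11, 11]
s4→1 s6→2  — peak 2.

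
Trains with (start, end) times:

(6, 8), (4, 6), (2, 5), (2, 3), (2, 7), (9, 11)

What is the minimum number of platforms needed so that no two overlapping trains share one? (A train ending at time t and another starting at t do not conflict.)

starts: [2, 2, 2, 4, 6, 9]
ends:   [3, 5, 6, 7, 8, 11]
s2→1 s2→2 s2→3  — peak 3.

3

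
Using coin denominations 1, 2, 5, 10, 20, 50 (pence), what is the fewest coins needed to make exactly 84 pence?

Use the largest denomination that fits, subtract, and repeat.
84 − 1×50→34 − 1×20→14 − 1×10→4 − 2×2→0
Total coins = 1 + 1 + 1 + 2 = 5

5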